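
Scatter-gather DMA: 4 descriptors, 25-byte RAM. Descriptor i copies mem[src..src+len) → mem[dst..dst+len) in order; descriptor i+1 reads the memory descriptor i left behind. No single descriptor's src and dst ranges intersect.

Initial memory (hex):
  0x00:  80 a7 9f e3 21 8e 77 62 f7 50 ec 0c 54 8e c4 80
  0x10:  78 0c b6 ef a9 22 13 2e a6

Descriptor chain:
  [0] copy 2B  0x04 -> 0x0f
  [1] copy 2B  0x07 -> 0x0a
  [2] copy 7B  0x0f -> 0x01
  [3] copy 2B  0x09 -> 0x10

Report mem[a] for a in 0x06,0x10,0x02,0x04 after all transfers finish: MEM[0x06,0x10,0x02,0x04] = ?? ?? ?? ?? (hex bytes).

MEM[0x06,0x10,0x02,0x04] = a9 50 8e b6

[0] 0x04->0x0f len=2 : 21 8e
[1] 0x07->0x0a len=2 : 62 f7
[2] 0x0f->0x01 len=7 : 21 8e 0c b6 ef a9 22
[3] 0x09->0x10 len=2 : 50 62
query mem[0x06]=0xa9, mem[0x10]=0x50, mem[0x02]=0x8e, mem[0x04]=0xb6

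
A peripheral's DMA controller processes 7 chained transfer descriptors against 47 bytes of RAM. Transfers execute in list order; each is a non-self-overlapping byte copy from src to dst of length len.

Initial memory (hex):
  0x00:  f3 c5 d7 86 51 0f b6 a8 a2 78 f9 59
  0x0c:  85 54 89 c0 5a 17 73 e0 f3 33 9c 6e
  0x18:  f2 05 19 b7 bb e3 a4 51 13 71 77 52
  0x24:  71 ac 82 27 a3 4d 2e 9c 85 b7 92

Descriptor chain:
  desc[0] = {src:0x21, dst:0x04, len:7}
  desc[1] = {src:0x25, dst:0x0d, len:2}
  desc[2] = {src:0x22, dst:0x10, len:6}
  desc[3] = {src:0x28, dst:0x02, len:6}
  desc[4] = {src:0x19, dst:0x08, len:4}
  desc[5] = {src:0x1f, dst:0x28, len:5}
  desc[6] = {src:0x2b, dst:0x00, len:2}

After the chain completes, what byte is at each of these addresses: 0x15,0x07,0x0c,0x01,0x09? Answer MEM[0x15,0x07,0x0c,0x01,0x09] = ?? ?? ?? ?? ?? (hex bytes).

  after D0: wrote 7B at 0x04 = 71775271ac8227
  after D1: wrote 2B at 0x0d = ac82
  after D2: wrote 6B at 0x10 = 775271ac8227
  after D3: wrote 6B at 0x02 = a34d2e9c85b7
  after D4: wrote 4B at 0x08 = 0519b7bb
  after D5: wrote 5B at 0x28 = 5113717752
  after D6: wrote 2B at 0x00 = 7752
query mem[0x15]=0x27, mem[0x07]=0xb7, mem[0x0c]=0x85, mem[0x01]=0x52, mem[0x09]=0x19

MEM[0x15,0x07,0x0c,0x01,0x09] = 27 b7 85 52 19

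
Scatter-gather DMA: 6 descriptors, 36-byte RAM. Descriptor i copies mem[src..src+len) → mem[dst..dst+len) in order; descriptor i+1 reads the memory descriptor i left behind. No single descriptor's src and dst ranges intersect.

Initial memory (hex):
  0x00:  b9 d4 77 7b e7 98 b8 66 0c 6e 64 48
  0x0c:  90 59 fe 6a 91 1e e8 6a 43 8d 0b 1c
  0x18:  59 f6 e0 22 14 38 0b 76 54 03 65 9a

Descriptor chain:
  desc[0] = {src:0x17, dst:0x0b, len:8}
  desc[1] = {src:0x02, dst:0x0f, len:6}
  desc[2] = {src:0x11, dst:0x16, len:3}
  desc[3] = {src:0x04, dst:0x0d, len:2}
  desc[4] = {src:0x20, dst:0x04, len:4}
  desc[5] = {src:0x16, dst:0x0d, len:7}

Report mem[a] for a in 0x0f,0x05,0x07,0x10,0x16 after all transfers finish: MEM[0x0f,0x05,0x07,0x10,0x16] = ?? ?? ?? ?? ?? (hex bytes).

#0 dst[0x0b+8] := {0x1c,0x59,0xf6,0xe0,0x22,0x14,0x38,0x0b}
#1 dst[0x0f+6] := {0x77,0x7b,0xe7,0x98,0xb8,0x66}
#2 dst[0x16+3] := {0xe7,0x98,0xb8}
#3 dst[0x0d+2] := {0xe7,0x98}
#4 dst[0x04+4] := {0x54,0x03,0x65,0x9a}
#5 dst[0x0d+7] := {0xe7,0x98,0xb8,0xf6,0xe0,0x22,0x14}
query mem[0x0f]=0xb8, mem[0x05]=0x03, mem[0x07]=0x9a, mem[0x10]=0xf6, mem[0x16]=0xe7

MEM[0x0f,0x05,0x07,0x10,0x16] = b8 03 9a f6 e7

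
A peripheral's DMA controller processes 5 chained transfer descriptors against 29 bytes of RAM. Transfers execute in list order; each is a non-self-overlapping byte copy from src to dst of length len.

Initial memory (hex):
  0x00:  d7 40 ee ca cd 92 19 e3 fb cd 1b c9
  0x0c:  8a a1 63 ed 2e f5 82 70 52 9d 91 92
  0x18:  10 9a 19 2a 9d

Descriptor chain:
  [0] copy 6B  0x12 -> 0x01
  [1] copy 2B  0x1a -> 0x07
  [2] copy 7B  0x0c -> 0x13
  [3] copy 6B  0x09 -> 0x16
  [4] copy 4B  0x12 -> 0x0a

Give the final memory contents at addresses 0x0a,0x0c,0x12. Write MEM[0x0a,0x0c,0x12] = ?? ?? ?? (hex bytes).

MEM[0x0a,0x0c,0x12] = 82 a1 82

#0 dst[0x01+6] := {0x82,0x70,0x52,0x9d,0x91,0x92}
#1 dst[0x07+2] := {0x19,0x2a}
#2 dst[0x13+7] := {0x8a,0xa1,0x63,0xed,0x2e,0xf5,0x82}
#3 dst[0x16+6] := {0xcd,0x1b,0xc9,0x8a,0xa1,0x63}
#4 dst[0x0a+4] := {0x82,0x8a,0xa1,0x63}
query mem[0x0a]=0x82, mem[0x0c]=0xa1, mem[0x12]=0x82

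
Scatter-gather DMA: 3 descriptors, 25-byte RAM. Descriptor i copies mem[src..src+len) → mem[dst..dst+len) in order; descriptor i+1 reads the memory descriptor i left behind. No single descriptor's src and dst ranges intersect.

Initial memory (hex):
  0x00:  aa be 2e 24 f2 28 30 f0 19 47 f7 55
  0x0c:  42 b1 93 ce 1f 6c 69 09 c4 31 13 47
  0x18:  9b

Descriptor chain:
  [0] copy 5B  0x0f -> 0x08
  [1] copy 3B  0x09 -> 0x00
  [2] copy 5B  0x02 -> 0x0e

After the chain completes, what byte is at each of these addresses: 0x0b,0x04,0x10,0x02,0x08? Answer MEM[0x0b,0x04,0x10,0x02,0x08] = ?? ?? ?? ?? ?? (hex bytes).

[0] 0x0f->0x08 len=5 : ce 1f 6c 69 09
[1] 0x09->0x00 len=3 : 1f 6c 69
[2] 0x02->0x0e len=5 : 69 24 f2 28 30
query mem[0x0b]=0x69, mem[0x04]=0xf2, mem[0x10]=0xf2, mem[0x02]=0x69, mem[0x08]=0xce

MEM[0x0b,0x04,0x10,0x02,0x08] = 69 f2 f2 69 ce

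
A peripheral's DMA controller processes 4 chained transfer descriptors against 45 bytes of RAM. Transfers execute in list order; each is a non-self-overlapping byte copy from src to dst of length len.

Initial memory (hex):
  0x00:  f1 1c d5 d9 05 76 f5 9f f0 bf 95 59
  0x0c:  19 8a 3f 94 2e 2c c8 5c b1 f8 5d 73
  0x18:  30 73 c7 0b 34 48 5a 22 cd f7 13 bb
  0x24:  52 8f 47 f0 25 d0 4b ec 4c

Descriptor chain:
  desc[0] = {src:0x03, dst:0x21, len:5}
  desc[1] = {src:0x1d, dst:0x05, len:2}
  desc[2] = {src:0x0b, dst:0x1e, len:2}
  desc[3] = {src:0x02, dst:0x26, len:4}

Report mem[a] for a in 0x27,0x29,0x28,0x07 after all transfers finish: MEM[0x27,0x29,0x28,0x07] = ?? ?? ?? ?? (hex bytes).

MEM[0x27,0x29,0x28,0x07] = d9 48 05 9f

D0: mem[0x21..0x25] <- [d9 05 76 f5 9f]
D1: mem[0x05..0x06] <- [48 5a]
D2: mem[0x1e..0x1f] <- [59 19]
D3: mem[0x26..0x29] <- [d5 d9 05 48]
query mem[0x27]=0xd9, mem[0x29]=0x48, mem[0x28]=0x05, mem[0x07]=0x9f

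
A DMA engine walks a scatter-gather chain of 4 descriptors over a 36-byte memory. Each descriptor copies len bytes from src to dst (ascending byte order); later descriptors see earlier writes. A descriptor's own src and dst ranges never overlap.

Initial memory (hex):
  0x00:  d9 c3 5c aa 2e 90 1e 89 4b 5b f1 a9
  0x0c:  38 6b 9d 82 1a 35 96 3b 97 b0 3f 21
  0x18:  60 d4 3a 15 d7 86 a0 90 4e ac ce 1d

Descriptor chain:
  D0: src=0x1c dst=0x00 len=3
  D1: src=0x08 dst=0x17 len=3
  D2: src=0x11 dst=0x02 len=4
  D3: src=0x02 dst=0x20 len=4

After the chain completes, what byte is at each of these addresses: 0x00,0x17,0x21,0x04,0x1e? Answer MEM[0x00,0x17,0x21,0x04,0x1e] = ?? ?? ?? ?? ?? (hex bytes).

#0 dst[0x00+3] := {0xd7,0x86,0xa0}
#1 dst[0x17+3] := {0x4b,0x5b,0xf1}
#2 dst[0x02+4] := {0x35,0x96,0x3b,0x97}
#3 dst[0x20+4] := {0x35,0x96,0x3b,0x97}
query mem[0x00]=0xd7, mem[0x17]=0x4b, mem[0x21]=0x96, mem[0x04]=0x3b, mem[0x1e]=0xa0

MEM[0x00,0x17,0x21,0x04,0x1e] = d7 4b 96 3b a0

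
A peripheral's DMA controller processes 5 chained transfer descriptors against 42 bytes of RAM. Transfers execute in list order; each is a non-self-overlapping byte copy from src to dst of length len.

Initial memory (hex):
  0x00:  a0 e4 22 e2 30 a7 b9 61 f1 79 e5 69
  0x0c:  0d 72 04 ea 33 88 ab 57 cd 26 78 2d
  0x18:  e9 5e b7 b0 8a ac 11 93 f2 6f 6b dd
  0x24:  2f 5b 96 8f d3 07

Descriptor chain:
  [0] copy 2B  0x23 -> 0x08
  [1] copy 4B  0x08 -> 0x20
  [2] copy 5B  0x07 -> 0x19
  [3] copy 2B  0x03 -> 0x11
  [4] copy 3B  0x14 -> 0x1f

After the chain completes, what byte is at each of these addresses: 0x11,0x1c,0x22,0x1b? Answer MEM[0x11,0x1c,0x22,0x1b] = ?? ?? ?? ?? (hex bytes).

#0 dst[0x08+2] := {0xdd,0x2f}
#1 dst[0x20+4] := {0xdd,0x2f,0xe5,0x69}
#2 dst[0x19+5] := {0x61,0xdd,0x2f,0xe5,0x69}
#3 dst[0x11+2] := {0xe2,0x30}
#4 dst[0x1f+3] := {0xcd,0x26,0x78}
query mem[0x11]=0xe2, mem[0x1c]=0xe5, mem[0x22]=0xe5, mem[0x1b]=0x2f

MEM[0x11,0x1c,0x22,0x1b] = e2 e5 e5 2f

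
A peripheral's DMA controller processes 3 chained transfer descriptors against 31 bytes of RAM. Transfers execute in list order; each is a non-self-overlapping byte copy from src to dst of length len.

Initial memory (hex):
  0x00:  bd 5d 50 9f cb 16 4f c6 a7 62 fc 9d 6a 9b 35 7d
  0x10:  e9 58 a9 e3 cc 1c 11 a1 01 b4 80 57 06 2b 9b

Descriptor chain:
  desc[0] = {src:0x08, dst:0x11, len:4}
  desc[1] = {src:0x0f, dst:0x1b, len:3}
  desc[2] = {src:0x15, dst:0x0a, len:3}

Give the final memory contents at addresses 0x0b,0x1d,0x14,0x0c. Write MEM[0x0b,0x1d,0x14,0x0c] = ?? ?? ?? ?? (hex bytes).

#0 dst[0x11+4] := {0xa7,0x62,0xfc,0x9d}
#1 dst[0x1b+3] := {0x7d,0xe9,0xa7}
#2 dst[0x0a+3] := {0x1c,0x11,0xa1}
query mem[0x0b]=0x11, mem[0x1d]=0xa7, mem[0x14]=0x9d, mem[0x0c]=0xa1

MEM[0x0b,0x1d,0x14,0x0c] = 11 a7 9d a1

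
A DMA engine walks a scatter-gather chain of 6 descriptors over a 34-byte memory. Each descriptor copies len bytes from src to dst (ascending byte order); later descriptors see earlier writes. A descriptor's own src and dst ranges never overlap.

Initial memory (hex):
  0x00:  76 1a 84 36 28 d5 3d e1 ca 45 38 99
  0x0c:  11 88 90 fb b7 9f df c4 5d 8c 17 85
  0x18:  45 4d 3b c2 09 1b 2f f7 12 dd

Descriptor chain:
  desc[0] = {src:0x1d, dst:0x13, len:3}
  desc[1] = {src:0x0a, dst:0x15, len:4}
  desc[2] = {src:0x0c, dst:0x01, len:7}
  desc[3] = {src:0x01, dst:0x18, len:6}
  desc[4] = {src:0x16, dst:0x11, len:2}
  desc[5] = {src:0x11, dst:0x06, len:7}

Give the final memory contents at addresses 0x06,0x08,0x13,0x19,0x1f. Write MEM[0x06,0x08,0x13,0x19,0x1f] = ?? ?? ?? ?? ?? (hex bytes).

#0 dst[0x13+3] := {0x1b,0x2f,0xf7}
#1 dst[0x15+4] := {0x38,0x99,0x11,0x88}
#2 dst[0x01+7] := {0x11,0x88,0x90,0xfb,0xb7,0x9f,0xdf}
#3 dst[0x18+6] := {0x11,0x88,0x90,0xfb,0xb7,0x9f}
#4 dst[0x11+2] := {0x99,0x11}
#5 dst[0x06+7] := {0x99,0x11,0x1b,0x2f,0x38,0x99,0x11}
query mem[0x06]=0x99, mem[0x08]=0x1b, mem[0x13]=0x1b, mem[0x19]=0x88, mem[0x1f]=0xf7

MEM[0x06,0x08,0x13,0x19,0x1f] = 99 1b 1b 88 f7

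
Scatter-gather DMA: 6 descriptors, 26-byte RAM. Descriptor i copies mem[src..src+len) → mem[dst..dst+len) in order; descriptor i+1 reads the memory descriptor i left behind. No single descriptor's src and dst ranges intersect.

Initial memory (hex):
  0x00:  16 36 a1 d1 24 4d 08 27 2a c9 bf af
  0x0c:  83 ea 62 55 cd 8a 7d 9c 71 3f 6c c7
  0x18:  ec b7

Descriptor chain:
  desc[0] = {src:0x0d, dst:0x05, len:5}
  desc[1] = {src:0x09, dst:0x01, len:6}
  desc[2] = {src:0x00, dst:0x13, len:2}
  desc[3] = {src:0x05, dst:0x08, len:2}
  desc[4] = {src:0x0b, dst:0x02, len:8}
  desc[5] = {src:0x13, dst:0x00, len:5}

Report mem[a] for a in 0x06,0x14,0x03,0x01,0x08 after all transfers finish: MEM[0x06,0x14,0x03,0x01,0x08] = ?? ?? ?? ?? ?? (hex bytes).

[0] 0x0d->0x05 len=5 : ea 62 55 cd 8a
[1] 0x09->0x01 len=6 : 8a bf af 83 ea 62
[2] 0x00->0x13 len=2 : 16 8a
[3] 0x05->0x08 len=2 : ea 62
[4] 0x0b->0x02 len=8 : af 83 ea 62 55 cd 8a 7d
[5] 0x13->0x00 len=5 : 16 8a 3f 6c c7
query mem[0x06]=0x55, mem[0x14]=0x8a, mem[0x03]=0x6c, mem[0x01]=0x8a, mem[0x08]=0x8a

MEM[0x06,0x14,0x03,0x01,0x08] = 55 8a 6c 8a 8a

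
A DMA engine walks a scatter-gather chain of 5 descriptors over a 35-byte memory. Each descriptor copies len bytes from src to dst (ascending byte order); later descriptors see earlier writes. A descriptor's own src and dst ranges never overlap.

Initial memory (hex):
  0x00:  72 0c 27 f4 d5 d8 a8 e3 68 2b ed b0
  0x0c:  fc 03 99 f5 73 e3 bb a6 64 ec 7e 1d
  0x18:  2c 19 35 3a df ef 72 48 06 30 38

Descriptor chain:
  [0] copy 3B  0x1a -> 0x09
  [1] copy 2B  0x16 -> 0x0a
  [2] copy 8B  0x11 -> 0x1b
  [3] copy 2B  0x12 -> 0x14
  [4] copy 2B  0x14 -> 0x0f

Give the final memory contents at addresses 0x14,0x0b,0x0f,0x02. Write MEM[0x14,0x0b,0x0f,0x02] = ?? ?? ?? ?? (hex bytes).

D0: mem[0x09..0x0b] <- [35 3a df]
D1: mem[0x0a..0x0b] <- [7e 1d]
D2: mem[0x1b..0x22] <- [e3 bb a6 64 ec 7e 1d 2c]
D3: mem[0x14..0x15] <- [bb a6]
D4: mem[0x0f..0x10] <- [bb a6]
query mem[0x14]=0xbb, mem[0x0b]=0x1d, mem[0x0f]=0xbb, mem[0x02]=0x27

MEM[0x14,0x0b,0x0f,0x02] = bb 1d bb 27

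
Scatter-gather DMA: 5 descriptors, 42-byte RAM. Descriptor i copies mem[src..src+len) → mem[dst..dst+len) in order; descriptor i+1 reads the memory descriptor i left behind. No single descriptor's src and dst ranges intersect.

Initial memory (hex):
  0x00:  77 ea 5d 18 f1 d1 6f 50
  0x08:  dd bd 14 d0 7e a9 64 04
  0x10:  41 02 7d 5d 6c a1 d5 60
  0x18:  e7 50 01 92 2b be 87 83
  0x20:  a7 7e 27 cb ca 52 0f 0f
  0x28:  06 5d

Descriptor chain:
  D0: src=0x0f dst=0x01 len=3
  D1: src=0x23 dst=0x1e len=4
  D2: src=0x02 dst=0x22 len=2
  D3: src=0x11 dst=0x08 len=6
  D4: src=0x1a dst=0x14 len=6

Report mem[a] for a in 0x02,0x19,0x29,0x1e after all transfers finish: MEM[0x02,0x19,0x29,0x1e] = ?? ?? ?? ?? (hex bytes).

MEM[0x02,0x19,0x29,0x1e] = 41 ca 5d cb

D0: mem[0x01..0x03] <- [04 41 02]
D1: mem[0x1e..0x21] <- [cb ca 52 0f]
D2: mem[0x22..0x23] <- [41 02]
D3: mem[0x08..0x0d] <- [02 7d 5d 6c a1 d5]
D4: mem[0x14..0x19] <- [01 92 2b be cb ca]
query mem[0x02]=0x41, mem[0x19]=0xca, mem[0x29]=0x5d, mem[0x1e]=0xcb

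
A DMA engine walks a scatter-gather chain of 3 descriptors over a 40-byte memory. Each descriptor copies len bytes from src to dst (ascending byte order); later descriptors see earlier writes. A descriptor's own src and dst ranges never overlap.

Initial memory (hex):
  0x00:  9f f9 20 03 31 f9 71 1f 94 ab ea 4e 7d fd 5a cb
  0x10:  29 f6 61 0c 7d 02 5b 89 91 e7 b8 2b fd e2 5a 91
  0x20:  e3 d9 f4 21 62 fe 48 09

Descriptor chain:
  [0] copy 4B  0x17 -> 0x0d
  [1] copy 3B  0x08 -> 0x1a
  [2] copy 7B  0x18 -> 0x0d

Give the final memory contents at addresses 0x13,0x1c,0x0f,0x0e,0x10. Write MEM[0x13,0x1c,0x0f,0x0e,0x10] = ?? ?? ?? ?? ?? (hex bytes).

[0] 0x17->0x0d len=4 : 89 91 e7 b8
[1] 0x08->0x1a len=3 : 94 ab ea
[2] 0x18->0x0d len=7 : 91 e7 94 ab ea e2 5a
query mem[0x13]=0x5a, mem[0x1c]=0xea, mem[0x0f]=0x94, mem[0x0e]=0xe7, mem[0x10]=0xab

MEM[0x13,0x1c,0x0f,0x0e,0x10] = 5a ea 94 e7 ab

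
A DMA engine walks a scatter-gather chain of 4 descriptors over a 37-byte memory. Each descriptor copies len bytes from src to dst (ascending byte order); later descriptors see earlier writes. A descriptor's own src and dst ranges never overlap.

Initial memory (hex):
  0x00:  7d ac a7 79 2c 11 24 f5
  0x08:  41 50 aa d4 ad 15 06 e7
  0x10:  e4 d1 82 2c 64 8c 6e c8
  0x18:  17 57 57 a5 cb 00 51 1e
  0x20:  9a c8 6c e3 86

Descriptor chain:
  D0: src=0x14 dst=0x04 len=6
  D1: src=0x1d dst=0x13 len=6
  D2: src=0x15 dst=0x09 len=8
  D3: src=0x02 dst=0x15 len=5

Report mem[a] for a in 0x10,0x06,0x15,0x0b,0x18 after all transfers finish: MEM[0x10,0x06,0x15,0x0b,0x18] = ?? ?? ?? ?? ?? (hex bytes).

MEM[0x10,0x06,0x15,0x0b,0x18] = cb 6e a7 c8 8c

#0 dst[0x04+6] := {0x64,0x8c,0x6e,0xc8,0x17,0x57}
#1 dst[0x13+6] := {0x00,0x51,0x1e,0x9a,0xc8,0x6c}
#2 dst[0x09+8] := {0x1e,0x9a,0xc8,0x6c,0x57,0x57,0xa5,0xcb}
#3 dst[0x15+5] := {0xa7,0x79,0x64,0x8c,0x6e}
query mem[0x10]=0xcb, mem[0x06]=0x6e, mem[0x15]=0xa7, mem[0x0b]=0xc8, mem[0x18]=0x8c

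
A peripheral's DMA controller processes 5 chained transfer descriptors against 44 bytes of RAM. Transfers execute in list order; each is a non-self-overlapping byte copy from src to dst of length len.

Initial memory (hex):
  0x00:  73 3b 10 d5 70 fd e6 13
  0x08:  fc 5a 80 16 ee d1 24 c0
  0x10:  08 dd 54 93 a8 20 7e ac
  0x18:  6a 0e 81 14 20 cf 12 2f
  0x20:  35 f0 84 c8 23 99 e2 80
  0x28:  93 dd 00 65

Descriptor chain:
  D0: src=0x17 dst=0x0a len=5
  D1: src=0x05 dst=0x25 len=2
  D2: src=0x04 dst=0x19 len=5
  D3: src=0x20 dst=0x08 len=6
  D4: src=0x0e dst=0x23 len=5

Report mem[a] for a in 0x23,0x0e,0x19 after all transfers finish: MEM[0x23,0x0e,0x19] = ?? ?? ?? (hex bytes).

  after D0: wrote 5B at 0x0a = ac6a0e8114
  after D1: wrote 2B at 0x25 = fde6
  after D2: wrote 5B at 0x19 = 70fde613fc
  after D3: wrote 6B at 0x08 = 35f084c823fd
  after D4: wrote 5B at 0x23 = 14c008dd54
query mem[0x23]=0x14, mem[0x0e]=0x14, mem[0x19]=0x70

MEM[0x23,0x0e,0x19] = 14 14 70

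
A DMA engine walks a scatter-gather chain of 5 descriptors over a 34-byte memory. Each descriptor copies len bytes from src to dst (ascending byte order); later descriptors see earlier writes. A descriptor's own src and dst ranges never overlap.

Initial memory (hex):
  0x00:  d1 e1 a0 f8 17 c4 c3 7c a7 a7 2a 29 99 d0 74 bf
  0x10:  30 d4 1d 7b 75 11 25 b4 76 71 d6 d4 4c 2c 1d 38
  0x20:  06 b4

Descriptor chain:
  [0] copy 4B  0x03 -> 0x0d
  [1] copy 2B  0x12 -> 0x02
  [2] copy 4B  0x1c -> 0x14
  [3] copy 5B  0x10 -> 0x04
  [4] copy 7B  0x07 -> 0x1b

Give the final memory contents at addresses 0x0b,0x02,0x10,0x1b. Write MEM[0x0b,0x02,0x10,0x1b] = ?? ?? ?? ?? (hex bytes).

MEM[0x0b,0x02,0x10,0x1b] = 29 1d c3 7b

#0 dst[0x0d+4] := {0xf8,0x17,0xc4,0xc3}
#1 dst[0x02+2] := {0x1d,0x7b}
#2 dst[0x14+4] := {0x4c,0x2c,0x1d,0x38}
#3 dst[0x04+5] := {0xc3,0xd4,0x1d,0x7b,0x4c}
#4 dst[0x1b+7] := {0x7b,0x4c,0xa7,0x2a,0x29,0x99,0xf8}
query mem[0x0b]=0x29, mem[0x02]=0x1d, mem[0x10]=0xc3, mem[0x1b]=0x7b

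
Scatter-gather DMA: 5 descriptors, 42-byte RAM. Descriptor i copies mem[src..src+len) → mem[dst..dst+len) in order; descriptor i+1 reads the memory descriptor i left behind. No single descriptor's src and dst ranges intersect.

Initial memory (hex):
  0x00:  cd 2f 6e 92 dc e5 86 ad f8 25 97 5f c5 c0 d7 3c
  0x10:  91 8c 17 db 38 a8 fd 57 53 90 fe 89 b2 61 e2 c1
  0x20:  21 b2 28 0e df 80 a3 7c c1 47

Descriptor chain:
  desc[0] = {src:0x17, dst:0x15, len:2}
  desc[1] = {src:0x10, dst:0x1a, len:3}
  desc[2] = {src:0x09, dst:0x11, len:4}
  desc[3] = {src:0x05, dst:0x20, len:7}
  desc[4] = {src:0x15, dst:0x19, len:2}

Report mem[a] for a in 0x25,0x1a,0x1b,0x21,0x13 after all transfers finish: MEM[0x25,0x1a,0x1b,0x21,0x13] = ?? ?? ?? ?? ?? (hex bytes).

MEM[0x25,0x1a,0x1b,0x21,0x13] = 97 53 8c 86 5f

  after D0: wrote 2B at 0x15 = 5753
  after D1: wrote 3B at 0x1a = 918c17
  after D2: wrote 4B at 0x11 = 25975fc5
  after D3: wrote 7B at 0x20 = e586adf825975f
  after D4: wrote 2B at 0x19 = 5753
query mem[0x25]=0x97, mem[0x1a]=0x53, mem[0x1b]=0x8c, mem[0x21]=0x86, mem[0x13]=0x5f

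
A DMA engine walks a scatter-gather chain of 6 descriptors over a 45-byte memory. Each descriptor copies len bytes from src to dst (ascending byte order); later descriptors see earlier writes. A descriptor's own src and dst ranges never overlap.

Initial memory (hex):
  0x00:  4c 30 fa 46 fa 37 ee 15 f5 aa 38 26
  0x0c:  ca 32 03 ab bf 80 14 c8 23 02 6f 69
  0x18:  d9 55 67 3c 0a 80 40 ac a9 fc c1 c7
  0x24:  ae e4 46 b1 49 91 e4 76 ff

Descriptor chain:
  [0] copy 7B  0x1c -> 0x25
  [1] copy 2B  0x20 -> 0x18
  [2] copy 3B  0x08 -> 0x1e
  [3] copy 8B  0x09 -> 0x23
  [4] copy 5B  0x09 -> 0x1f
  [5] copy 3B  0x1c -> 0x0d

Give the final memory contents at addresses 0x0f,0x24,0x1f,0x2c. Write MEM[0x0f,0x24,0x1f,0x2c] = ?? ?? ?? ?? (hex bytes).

MEM[0x0f,0x24,0x1f,0x2c] = f5 38 aa ff

D0: mem[0x25..0x2b] <- [0a 80 40 ac a9 fc c1]
D1: mem[0x18..0x19] <- [a9 fc]
D2: mem[0x1e..0x20] <- [f5 aa 38]
D3: mem[0x23..0x2a] <- [aa 38 26 ca 32 03 ab bf]
D4: mem[0x1f..0x23] <- [aa 38 26 ca 32]
D5: mem[0x0d..0x0f] <- [0a 80 f5]
query mem[0x0f]=0xf5, mem[0x24]=0x38, mem[0x1f]=0xaa, mem[0x2c]=0xff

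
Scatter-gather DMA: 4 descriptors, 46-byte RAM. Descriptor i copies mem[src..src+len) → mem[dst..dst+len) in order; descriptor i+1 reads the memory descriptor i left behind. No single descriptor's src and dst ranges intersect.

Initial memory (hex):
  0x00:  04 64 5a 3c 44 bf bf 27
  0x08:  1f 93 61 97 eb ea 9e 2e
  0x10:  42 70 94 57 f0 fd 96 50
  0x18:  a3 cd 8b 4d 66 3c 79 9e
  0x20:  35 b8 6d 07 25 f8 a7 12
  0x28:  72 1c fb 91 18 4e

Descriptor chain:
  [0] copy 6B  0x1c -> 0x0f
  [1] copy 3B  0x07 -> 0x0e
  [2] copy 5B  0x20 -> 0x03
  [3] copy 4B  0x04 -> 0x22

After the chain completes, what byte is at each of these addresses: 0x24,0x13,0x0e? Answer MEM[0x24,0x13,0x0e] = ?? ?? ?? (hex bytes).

MEM[0x24,0x13,0x0e] = 07 35 27

[0] 0x1c->0x0f len=6 : 66 3c 79 9e 35 b8
[1] 0x07->0x0e len=3 : 27 1f 93
[2] 0x20->0x03 len=5 : 35 b8 6d 07 25
[3] 0x04->0x22 len=4 : b8 6d 07 25
query mem[0x24]=0x07, mem[0x13]=0x35, mem[0x0e]=0x27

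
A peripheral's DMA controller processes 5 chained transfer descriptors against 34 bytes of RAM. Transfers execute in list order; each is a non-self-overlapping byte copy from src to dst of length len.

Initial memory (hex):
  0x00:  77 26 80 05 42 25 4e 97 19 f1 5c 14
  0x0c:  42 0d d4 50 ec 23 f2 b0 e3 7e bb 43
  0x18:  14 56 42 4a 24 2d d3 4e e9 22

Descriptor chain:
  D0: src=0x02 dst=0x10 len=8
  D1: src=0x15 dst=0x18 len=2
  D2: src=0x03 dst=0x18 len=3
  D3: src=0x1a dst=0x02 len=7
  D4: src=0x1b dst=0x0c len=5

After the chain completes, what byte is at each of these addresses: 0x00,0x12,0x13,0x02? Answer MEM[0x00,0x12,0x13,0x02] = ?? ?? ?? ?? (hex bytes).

MEM[0x00,0x12,0x13,0x02] = 77 42 25 25

  after D0: wrote 8B at 0x10 = 800542254e9719f1
  after D1: wrote 2B at 0x18 = 9719
  after D2: wrote 3B at 0x18 = 054225
  after D3: wrote 7B at 0x02 = 254a242dd34ee9
  after D4: wrote 5B at 0x0c = 4a242dd34e
query mem[0x00]=0x77, mem[0x12]=0x42, mem[0x13]=0x25, mem[0x02]=0x25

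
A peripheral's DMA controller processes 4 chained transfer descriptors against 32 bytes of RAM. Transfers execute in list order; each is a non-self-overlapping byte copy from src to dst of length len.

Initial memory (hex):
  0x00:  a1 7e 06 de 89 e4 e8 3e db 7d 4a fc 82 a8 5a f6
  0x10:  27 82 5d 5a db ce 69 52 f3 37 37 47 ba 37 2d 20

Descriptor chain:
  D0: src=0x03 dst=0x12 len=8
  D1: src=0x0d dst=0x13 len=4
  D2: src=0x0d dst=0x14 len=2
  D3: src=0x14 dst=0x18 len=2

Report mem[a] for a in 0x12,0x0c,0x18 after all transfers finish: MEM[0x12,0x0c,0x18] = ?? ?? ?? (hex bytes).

MEM[0x12,0x0c,0x18] = de 82 a8

D0: mem[0x12..0x19] <- [de 89 e4 e8 3e db 7d 4a]
D1: mem[0x13..0x16] <- [a8 5a f6 27]
D2: mem[0x14..0x15] <- [a8 5a]
D3: mem[0x18..0x19] <- [a8 5a]
query mem[0x12]=0xde, mem[0x0c]=0x82, mem[0x18]=0xa8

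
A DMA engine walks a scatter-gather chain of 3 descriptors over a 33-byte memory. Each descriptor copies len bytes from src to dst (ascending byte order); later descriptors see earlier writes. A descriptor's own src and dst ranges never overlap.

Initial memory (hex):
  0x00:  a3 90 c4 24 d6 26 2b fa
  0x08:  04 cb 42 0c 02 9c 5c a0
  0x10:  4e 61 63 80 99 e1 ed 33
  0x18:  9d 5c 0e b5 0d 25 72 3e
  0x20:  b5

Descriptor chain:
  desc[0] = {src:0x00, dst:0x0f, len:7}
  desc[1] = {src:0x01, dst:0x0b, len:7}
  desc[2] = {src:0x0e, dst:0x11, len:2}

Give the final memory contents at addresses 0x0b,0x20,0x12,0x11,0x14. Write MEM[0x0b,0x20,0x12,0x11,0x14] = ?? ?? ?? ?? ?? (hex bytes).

MEM[0x0b,0x20,0x12,0x11,0x14] = 90 b5 26 d6 26

D0: mem[0x0f..0x15] <- [a3 90 c4 24 d6 26 2b]
D1: mem[0x0b..0x11] <- [90 c4 24 d6 26 2b fa]
D2: mem[0x11..0x12] <- [d6 26]
query mem[0x0b]=0x90, mem[0x20]=0xb5, mem[0x12]=0x26, mem[0x11]=0xd6, mem[0x14]=0x26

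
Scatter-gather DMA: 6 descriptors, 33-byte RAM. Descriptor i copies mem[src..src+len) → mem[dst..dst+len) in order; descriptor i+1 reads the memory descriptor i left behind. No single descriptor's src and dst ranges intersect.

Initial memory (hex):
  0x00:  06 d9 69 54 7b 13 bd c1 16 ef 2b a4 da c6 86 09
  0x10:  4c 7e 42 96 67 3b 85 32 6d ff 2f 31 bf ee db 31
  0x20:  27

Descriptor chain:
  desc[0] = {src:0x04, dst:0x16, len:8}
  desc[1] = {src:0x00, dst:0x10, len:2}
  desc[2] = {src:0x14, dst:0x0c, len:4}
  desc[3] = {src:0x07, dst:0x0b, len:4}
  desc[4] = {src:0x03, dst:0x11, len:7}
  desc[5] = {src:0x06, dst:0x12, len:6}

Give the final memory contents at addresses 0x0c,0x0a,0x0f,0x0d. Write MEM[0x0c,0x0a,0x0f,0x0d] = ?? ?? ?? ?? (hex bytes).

MEM[0x0c,0x0a,0x0f,0x0d] = 16 2b 13 ef

  after D0: wrote 8B at 0x16 = 7b13bdc116ef2ba4
  after D1: wrote 2B at 0x10 = 06d9
  after D2: wrote 4B at 0x0c = 673b7b13
  after D3: wrote 4B at 0x0b = c116ef2b
  after D4: wrote 7B at 0x11 = 547b13bdc116ef
  after D5: wrote 6B at 0x12 = bdc116ef2bc1
query mem[0x0c]=0x16, mem[0x0a]=0x2b, mem[0x0f]=0x13, mem[0x0d]=0xef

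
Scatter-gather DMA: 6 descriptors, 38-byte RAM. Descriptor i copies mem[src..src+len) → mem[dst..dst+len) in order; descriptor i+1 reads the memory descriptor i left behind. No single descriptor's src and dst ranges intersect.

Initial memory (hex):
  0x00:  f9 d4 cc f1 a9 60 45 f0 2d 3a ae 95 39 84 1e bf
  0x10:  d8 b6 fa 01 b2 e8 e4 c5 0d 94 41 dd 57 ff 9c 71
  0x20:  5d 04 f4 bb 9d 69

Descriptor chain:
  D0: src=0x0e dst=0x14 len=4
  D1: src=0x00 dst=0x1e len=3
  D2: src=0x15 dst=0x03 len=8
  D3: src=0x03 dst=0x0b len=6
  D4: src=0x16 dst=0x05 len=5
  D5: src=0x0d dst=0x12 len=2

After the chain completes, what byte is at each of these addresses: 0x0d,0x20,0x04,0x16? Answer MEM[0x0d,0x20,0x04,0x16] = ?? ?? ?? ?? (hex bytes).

MEM[0x0d,0x20,0x04,0x16] = b6 cc d8 d8

#0 dst[0x14+4] := {0x1e,0xbf,0xd8,0xb6}
#1 dst[0x1e+3] := {0xf9,0xd4,0xcc}
#2 dst[0x03+8] := {0xbf,0xd8,0xb6,0x0d,0x94,0x41,0xdd,0x57}
#3 dst[0x0b+6] := {0xbf,0xd8,0xb6,0x0d,0x94,0x41}
#4 dst[0x05+5] := {0xd8,0xb6,0x0d,0x94,0x41}
#5 dst[0x12+2] := {0xb6,0x0d}
query mem[0x0d]=0xb6, mem[0x20]=0xcc, mem[0x04]=0xd8, mem[0x16]=0xd8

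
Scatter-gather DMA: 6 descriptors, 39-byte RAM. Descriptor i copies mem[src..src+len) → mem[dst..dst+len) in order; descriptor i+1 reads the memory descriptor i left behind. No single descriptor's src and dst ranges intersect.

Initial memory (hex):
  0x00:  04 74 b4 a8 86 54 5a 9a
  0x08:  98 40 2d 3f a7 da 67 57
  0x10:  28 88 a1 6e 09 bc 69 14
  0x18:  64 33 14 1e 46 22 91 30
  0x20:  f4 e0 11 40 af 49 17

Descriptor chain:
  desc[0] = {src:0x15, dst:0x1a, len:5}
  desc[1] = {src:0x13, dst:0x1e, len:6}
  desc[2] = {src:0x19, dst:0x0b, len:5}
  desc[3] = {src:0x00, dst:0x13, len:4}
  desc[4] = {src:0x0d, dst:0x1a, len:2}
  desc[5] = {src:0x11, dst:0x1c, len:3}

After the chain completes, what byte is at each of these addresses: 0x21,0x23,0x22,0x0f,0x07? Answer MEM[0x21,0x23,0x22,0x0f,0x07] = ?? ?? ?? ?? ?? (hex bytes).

MEM[0x21,0x23,0x22,0x0f,0x07] = 69 64 14 64 9a

D0: mem[0x1a..0x1e] <- [bc 69 14 64 33]
D1: mem[0x1e..0x23] <- [6e 09 bc 69 14 64]
D2: mem[0x0b..0x0f] <- [33 bc 69 14 64]
D3: mem[0x13..0x16] <- [04 74 b4 a8]
D4: mem[0x1a..0x1b] <- [69 14]
D5: mem[0x1c..0x1e] <- [88 a1 04]
query mem[0x21]=0x69, mem[0x23]=0x64, mem[0x22]=0x14, mem[0x0f]=0x64, mem[0x07]=0x9a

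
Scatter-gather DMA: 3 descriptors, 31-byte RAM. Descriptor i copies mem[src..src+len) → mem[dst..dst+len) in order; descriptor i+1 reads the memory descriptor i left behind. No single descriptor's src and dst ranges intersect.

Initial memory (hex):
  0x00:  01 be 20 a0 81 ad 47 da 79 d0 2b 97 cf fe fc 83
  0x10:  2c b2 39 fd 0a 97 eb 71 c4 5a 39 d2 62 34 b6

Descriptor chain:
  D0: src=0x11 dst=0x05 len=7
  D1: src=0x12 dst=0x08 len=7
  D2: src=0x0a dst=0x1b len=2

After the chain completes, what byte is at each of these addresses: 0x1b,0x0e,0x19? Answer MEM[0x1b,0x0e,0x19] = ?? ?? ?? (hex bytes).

  after D0: wrote 7B at 0x05 = b239fd0a97eb71
  after D1: wrote 7B at 0x08 = 39fd0a97eb71c4
  after D2: wrote 2B at 0x1b = 0a97
query mem[0x1b]=0x0a, mem[0x0e]=0xc4, mem[0x19]=0x5a

MEM[0x1b,0x0e,0x19] = 0a c4 5a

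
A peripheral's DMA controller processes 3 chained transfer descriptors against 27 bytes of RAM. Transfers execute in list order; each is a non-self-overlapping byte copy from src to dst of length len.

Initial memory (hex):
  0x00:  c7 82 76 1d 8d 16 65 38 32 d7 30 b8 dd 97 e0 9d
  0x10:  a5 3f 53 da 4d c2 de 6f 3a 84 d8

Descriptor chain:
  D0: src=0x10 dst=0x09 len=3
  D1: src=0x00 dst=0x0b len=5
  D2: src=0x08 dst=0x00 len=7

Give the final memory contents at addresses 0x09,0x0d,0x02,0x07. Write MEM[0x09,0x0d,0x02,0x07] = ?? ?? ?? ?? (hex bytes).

MEM[0x09,0x0d,0x02,0x07] = a5 76 3f 38

[0] 0x10->0x09 len=3 : a5 3f 53
[1] 0x00->0x0b len=5 : c7 82 76 1d 8d
[2] 0x08->0x00 len=7 : 32 a5 3f c7 82 76 1d
query mem[0x09]=0xa5, mem[0x0d]=0x76, mem[0x02]=0x3f, mem[0x07]=0x38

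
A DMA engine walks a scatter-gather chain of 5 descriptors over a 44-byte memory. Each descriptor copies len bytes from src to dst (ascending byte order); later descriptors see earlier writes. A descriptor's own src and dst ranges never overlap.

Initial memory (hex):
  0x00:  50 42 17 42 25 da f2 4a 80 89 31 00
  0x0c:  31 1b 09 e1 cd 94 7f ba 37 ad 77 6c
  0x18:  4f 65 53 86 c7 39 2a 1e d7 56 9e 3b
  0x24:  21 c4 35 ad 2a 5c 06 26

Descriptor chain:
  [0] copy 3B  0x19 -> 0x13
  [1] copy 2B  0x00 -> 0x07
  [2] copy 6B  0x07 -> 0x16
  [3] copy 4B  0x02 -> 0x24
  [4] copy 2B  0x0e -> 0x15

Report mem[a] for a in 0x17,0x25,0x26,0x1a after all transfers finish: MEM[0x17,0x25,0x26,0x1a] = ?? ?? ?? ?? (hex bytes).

  after D0: wrote 3B at 0x13 = 655386
  after D1: wrote 2B at 0x07 = 5042
  after D2: wrote 6B at 0x16 = 504289310031
  after D3: wrote 4B at 0x24 = 174225da
  after D4: wrote 2B at 0x15 = 09e1
query mem[0x17]=0x42, mem[0x25]=0x42, mem[0x26]=0x25, mem[0x1a]=0x00

MEM[0x17,0x25,0x26,0x1a] = 42 42 25 00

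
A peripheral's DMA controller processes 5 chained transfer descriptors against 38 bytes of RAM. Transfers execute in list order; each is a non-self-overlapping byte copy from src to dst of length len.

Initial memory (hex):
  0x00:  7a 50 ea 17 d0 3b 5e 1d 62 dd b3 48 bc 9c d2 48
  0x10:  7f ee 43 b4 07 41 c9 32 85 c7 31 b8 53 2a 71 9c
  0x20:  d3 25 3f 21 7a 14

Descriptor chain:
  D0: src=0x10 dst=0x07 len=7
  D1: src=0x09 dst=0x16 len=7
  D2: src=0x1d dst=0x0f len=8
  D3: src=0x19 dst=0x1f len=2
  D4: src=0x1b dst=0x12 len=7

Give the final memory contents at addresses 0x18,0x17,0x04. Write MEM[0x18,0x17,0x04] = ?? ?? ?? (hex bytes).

MEM[0x18,0x17,0x04] = 25 c9 d0

  after D0: wrote 7B at 0x07 = 7fee43b40741c9
  after D1: wrote 7B at 0x16 = 43b40741c9d248
  after D2: wrote 8B at 0x0f = 2a719cd3253f217a
  after D3: wrote 2B at 0x1f = 41c9
  after D4: wrote 7B at 0x12 = d2482a7141c925
query mem[0x18]=0x25, mem[0x17]=0xc9, mem[0x04]=0xd0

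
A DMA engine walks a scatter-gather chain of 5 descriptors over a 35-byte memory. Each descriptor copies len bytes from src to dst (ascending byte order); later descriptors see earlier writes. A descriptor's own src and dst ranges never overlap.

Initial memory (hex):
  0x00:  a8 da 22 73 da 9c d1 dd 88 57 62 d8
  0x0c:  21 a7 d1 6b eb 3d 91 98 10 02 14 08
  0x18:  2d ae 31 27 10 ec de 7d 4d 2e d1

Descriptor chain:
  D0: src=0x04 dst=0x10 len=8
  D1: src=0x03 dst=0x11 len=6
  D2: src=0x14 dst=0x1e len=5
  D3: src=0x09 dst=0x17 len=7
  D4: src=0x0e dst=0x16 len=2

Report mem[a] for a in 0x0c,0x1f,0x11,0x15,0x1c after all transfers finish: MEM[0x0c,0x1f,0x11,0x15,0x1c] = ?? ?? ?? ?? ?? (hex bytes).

  after D0: wrote 8B at 0x10 = da9cd1dd885762d8
  after D1: wrote 6B at 0x11 = 73da9cd1dd88
  after D2: wrote 5B at 0x1e = d1dd88d82d
  after D3: wrote 7B at 0x17 = 5762d821a7d16b
  after D4: wrote 2B at 0x16 = d16b
query mem[0x0c]=0x21, mem[0x1f]=0xdd, mem[0x11]=0x73, mem[0x15]=0xdd, mem[0x1c]=0xd1

MEM[0x0c,0x1f,0x11,0x15,0x1c] = 21 dd 73 dd d1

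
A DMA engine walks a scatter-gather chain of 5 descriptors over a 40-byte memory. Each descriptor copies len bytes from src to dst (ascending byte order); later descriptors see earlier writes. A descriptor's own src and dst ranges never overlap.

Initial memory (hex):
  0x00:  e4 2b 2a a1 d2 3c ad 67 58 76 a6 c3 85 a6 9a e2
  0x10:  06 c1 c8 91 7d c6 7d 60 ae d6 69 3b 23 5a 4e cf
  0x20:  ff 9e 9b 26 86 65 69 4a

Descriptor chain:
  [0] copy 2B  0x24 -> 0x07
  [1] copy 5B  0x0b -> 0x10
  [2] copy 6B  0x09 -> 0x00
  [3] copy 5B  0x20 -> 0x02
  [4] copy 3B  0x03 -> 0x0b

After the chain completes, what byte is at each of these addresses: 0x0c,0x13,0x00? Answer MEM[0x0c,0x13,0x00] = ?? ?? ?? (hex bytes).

[0] 0x24->0x07 len=2 : 86 65
[1] 0x0b->0x10 len=5 : c3 85 a6 9a e2
[2] 0x09->0x00 len=6 : 76 a6 c3 85 a6 9a
[3] 0x20->0x02 len=5 : ff 9e 9b 26 86
[4] 0x03->0x0b len=3 : 9e 9b 26
query mem[0x0c]=0x9b, mem[0x13]=0x9a, mem[0x00]=0x76

MEM[0x0c,0x13,0x00] = 9b 9a 76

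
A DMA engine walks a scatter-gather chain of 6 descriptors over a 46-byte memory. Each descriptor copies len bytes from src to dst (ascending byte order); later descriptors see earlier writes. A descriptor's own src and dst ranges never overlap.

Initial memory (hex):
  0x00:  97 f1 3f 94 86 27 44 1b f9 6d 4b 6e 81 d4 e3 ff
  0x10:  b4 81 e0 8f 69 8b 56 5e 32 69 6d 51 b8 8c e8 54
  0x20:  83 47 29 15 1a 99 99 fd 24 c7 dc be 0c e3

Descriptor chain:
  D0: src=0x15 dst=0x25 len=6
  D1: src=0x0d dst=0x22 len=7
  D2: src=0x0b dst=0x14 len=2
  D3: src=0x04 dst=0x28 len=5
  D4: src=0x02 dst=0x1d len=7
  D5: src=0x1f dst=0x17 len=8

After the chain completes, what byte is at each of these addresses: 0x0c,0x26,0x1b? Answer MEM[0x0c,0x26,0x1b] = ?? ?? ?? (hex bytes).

MEM[0x0c,0x26,0x1b] = 81 81 f9

[0] 0x15->0x25 len=6 : 8b 56 5e 32 69 6d
[1] 0x0d->0x22 len=7 : d4 e3 ff b4 81 e0 8f
[2] 0x0b->0x14 len=2 : 6e 81
[3] 0x04->0x28 len=5 : 86 27 44 1b f9
[4] 0x02->0x1d len=7 : 3f 94 86 27 44 1b f9
[5] 0x1f->0x17 len=8 : 86 27 44 1b f9 ff b4 81
query mem[0x0c]=0x81, mem[0x26]=0x81, mem[0x1b]=0xf9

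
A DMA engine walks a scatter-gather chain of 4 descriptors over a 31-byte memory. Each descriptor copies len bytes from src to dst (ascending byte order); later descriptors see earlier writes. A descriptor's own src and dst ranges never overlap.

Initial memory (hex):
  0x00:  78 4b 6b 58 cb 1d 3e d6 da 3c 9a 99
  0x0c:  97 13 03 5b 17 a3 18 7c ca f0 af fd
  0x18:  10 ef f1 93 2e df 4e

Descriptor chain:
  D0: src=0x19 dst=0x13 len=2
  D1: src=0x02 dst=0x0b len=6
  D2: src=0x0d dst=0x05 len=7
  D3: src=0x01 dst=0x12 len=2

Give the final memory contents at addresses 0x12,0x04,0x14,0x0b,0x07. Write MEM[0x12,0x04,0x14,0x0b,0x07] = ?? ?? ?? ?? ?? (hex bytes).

MEM[0x12,0x04,0x14,0x0b,0x07] = 4b cb f1 ef 3e

D0: mem[0x13..0x14] <- [ef f1]
D1: mem[0x0b..0x10] <- [6b 58 cb 1d 3e d6]
D2: mem[0x05..0x0b] <- [cb 1d 3e d6 a3 18 ef]
D3: mem[0x12..0x13] <- [4b 6b]
query mem[0x12]=0x4b, mem[0x04]=0xcb, mem[0x14]=0xf1, mem[0x0b]=0xef, mem[0x07]=0x3e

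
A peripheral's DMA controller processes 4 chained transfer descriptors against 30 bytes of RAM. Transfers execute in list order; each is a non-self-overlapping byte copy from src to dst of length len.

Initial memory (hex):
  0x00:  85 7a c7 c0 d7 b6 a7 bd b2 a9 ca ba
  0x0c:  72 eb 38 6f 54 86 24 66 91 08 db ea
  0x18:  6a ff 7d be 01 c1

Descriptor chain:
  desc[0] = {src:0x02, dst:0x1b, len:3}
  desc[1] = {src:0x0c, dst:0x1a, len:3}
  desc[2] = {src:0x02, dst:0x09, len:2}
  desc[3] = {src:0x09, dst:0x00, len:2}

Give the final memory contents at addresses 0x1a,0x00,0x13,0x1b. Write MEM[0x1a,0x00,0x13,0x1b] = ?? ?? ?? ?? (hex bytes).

D0: mem[0x1b..0x1d] <- [c7 c0 d7]
D1: mem[0x1a..0x1c] <- [72 eb 38]
D2: mem[0x09..0x0a] <- [c7 c0]
D3: mem[0x00..0x01] <- [c7 c0]
query mem[0x1a]=0x72, mem[0x00]=0xc7, mem[0x13]=0x66, mem[0x1b]=0xeb

MEM[0x1a,0x00,0x13,0x1b] = 72 c7 66 eb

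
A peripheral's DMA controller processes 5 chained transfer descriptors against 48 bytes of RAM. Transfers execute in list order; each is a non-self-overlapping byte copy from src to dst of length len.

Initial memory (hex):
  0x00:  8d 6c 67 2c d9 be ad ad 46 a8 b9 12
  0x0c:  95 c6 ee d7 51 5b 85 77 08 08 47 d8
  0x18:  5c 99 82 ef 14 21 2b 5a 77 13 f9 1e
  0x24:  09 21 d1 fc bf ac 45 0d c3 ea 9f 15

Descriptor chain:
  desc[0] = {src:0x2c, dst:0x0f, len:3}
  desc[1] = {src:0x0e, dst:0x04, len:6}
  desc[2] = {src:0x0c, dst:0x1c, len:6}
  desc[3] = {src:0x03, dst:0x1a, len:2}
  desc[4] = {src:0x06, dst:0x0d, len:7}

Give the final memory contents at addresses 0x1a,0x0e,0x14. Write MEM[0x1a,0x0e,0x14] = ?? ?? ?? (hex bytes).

  after D0: wrote 3B at 0x0f = c3ea9f
  after D1: wrote 6B at 0x04 = eec3ea9f8577
  after D2: wrote 6B at 0x1c = 95c6eec3ea9f
  after D3: wrote 2B at 0x1a = 2cee
  after D4: wrote 7B at 0x0d = ea9f8577b91295
query mem[0x1a]=0x2c, mem[0x0e]=0x9f, mem[0x14]=0x08

MEM[0x1a,0x0e,0x14] = 2c 9f 08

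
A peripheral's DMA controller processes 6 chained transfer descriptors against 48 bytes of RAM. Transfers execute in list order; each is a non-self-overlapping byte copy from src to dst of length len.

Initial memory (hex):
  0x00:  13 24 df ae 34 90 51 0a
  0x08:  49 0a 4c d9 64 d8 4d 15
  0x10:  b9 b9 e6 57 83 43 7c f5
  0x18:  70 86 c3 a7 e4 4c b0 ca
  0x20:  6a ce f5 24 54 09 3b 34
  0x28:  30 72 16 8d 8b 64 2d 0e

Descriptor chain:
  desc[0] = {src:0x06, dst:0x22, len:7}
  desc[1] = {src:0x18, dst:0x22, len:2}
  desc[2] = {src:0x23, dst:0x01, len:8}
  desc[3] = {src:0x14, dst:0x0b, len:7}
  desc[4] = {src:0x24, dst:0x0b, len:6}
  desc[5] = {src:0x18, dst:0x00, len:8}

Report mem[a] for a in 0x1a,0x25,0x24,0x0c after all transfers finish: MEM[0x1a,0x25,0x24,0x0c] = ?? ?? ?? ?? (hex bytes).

  after D0: wrote 7B at 0x22 = 510a490a4cd964
  after D1: wrote 2B at 0x22 = 7086
  after D2: wrote 8B at 0x01 = 86490a4cd9647216
  after D3: wrote 7B at 0x0b = 83437cf57086c3
  after D4: wrote 6B at 0x0b = 490a4cd96472
  after D5: wrote 8B at 0x00 = 7086c3a7e44cb0ca
query mem[0x1a]=0xc3, mem[0x25]=0x0a, mem[0x24]=0x49, mem[0x0c]=0x0a

MEM[0x1a,0x25,0x24,0x0c] = c3 0a 49 0a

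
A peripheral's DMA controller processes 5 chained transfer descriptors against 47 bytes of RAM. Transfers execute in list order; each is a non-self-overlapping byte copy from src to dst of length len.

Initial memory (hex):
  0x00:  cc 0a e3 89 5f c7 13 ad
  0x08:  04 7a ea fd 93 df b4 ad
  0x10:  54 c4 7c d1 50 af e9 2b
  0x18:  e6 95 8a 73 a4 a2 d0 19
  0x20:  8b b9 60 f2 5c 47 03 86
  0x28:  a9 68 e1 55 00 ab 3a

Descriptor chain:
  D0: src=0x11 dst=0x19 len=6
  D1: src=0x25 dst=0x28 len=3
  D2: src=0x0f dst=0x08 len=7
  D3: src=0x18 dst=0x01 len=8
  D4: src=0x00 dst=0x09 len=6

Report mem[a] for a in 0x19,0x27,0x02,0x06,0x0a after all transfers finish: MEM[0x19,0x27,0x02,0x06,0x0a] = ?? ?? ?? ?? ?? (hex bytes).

MEM[0x19,0x27,0x02,0x06,0x0a] = c4 86 c4 af e6

#0 dst[0x19+6] := {0xc4,0x7c,0xd1,0x50,0xaf,0xe9}
#1 dst[0x28+3] := {0x47,0x03,0x86}
#2 dst[0x08+7] := {0xad,0x54,0xc4,0x7c,0xd1,0x50,0xaf}
#3 dst[0x01+8] := {0xe6,0xc4,0x7c,0xd1,0x50,0xaf,0xe9,0x19}
#4 dst[0x09+6] := {0xcc,0xe6,0xc4,0x7c,0xd1,0x50}
query mem[0x19]=0xc4, mem[0x27]=0x86, mem[0x02]=0xc4, mem[0x06]=0xaf, mem[0x0a]=0xe6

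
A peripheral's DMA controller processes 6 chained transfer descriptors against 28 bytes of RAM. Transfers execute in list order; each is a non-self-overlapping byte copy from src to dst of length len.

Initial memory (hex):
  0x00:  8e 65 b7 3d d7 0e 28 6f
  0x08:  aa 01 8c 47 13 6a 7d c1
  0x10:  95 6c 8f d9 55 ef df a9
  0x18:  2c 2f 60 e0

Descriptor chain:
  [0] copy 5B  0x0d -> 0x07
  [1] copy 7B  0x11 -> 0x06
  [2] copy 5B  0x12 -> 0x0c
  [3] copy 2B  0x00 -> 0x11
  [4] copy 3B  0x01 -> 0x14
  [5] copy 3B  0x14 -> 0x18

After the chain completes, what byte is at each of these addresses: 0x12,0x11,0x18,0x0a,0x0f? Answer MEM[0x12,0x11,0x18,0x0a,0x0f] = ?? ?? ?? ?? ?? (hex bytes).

MEM[0x12,0x11,0x18,0x0a,0x0f] = 65 8e 65 ef ef

[0] 0x0d->0x07 len=5 : 6a 7d c1 95 6c
[1] 0x11->0x06 len=7 : 6c 8f d9 55 ef df a9
[2] 0x12->0x0c len=5 : 8f d9 55 ef df
[3] 0x00->0x11 len=2 : 8e 65
[4] 0x01->0x14 len=3 : 65 b7 3d
[5] 0x14->0x18 len=3 : 65 b7 3d
query mem[0x12]=0x65, mem[0x11]=0x8e, mem[0x18]=0x65, mem[0x0a]=0xef, mem[0x0f]=0xef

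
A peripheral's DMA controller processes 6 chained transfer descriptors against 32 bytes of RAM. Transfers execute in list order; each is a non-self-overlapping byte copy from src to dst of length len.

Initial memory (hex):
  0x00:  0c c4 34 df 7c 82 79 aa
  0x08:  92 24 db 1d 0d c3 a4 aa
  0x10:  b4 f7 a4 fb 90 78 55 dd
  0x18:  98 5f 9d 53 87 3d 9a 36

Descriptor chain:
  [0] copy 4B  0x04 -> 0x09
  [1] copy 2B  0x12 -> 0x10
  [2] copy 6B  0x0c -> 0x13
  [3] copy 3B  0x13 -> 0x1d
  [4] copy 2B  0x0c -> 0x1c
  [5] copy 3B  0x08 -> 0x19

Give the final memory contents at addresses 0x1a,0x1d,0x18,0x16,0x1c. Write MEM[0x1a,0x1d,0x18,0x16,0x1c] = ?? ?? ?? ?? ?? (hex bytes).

  after D0: wrote 4B at 0x09 = 7c8279aa
  after D1: wrote 2B at 0x10 = a4fb
  after D2: wrote 6B at 0x13 = aac3a4aaa4fb
  after D3: wrote 3B at 0x1d = aac3a4
  after D4: wrote 2B at 0x1c = aac3
  after D5: wrote 3B at 0x19 = 927c82
query mem[0x1a]=0x7c, mem[0x1d]=0xc3, mem[0x18]=0xfb, mem[0x16]=0xaa, mem[0x1c]=0xaa

MEM[0x1a,0x1d,0x18,0x16,0x1c] = 7c c3 fb aa aa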